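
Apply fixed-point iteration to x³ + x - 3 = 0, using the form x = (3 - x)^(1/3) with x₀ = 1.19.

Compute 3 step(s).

Equation: x³ + x - 3 = 0
Fixed-point form: x = (3 - x)^(1/3)
x₀ = 1.19

x_1 = g(1.190000) = 1.218689
x_2 = g(1.218689) = 1.212216
x_3 = g(1.212216) = 1.213682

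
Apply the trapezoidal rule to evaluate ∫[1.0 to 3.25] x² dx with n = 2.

f(x) = x²
a = 1.0, b = 3.25, n = 2
h = (b - a)/n = 1.125000

Trapezoidal rule: (h/2)[f(x₀) + 2f(x₁) + 2f(x₂) + ... + f(xₙ)]

x_0 = 1.0000, f(x_0) = 1.000000, coefficient = 1
x_1 = 2.1250, f(x_1) = 4.515625, coefficient = 2
x_2 = 3.2500, f(x_2) = 10.562500, coefficient = 1

I ≈ (1.125000/2) × 20.593750 = 11.583984
Exact value: 11.109375
Error: 0.474609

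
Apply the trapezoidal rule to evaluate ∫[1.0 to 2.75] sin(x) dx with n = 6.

f(x) = sin(x)
a = 1.0, b = 2.75, n = 6
h = (b - a)/n = 0.291667

Trapezoidal rule: (h/2)[f(x₀) + 2f(x₁) + 2f(x₂) + ... + f(xₙ)]

x_0 = 1.0000, f(x_0) = 0.841471, coefficient = 1
x_1 = 1.2917, f(x_1) = 0.961296, coefficient = 2
x_2 = 1.5833, f(x_2) = 0.999921, coefficient = 2
x_3 = 1.8750, f(x_3) = 0.954086, coefficient = 2
x_4 = 2.1667, f(x_4) = 0.827660, coefficient = 2
x_5 = 2.4583, f(x_5) = 0.631324, coefficient = 2
x_6 = 2.7500, f(x_6) = 0.381661, coefficient = 1

I ≈ (0.291667/2) × 9.971706 = 1.454207
Exact value: 1.464605
Error: 0.010398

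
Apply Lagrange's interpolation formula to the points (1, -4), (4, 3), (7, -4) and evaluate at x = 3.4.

Lagrange interpolation formula:
P(x) = Σ yᵢ × Lᵢ(x)
where Lᵢ(x) = Π_{j≠i} (x - xⱼ)/(xᵢ - xⱼ)

L_0(3.4) = (3.4 - 4)/(1 - 4) × (3.4 - 7)/(1 - 7) = 0.120000
L_1(3.4) = (3.4 - 1)/(4 - 1) × (3.4 - 7)/(4 - 7) = 0.960000
L_2(3.4) = (3.4 - 1)/(7 - 1) × (3.4 - 4)/(7 - 4) = -0.080000

P(3.4) = (-4)×L_0(3.4) + 3×L_1(3.4) + (-4)×L_2(3.4)
P(3.4) = 2.720000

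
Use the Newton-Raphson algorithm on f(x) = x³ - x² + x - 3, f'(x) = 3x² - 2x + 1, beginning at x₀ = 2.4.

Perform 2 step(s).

f(x) = x³ - x² + x - 3
f'(x) = 3x² - 2x + 1
x₀ = 2.4

Newton-Raphson formula: x_{n+1} = x_n - f(x_n)/f'(x_n)

Iteration 1:
  f(2.400000) = 7.464000
  f'(2.400000) = 13.480000
  x_1 = 2.400000 - 7.464000/13.480000 = 1.846291
Iteration 2:
  f(1.846291) = 1.731118
  f'(1.846291) = 7.533788
  x_2 = 1.846291 - 1.731118/7.533788 = 1.616510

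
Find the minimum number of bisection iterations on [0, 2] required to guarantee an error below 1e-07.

We need (b-a)/2^n ≤ 1e-07
(2 - 0)/2^n ≤ 1e-07
2/2^n ≤ 1e-07
2^n ≥ 20000000
n ≥ log₂(20000000) = 24.25
n ≥ 25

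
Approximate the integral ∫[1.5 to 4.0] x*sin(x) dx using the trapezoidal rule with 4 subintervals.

f(x) = x*sin(x)
a = 1.5, b = 4.0, n = 4
h = (b - a)/n = 0.625000

Trapezoidal rule: (h/2)[f(x₀) + 2f(x₁) + 2f(x₂) + ... + f(xₙ)]

x_0 = 1.5000, f(x_0) = 1.496242, coefficient = 1
x_1 = 2.1250, f(x_1) = 1.806930, coefficient = 2
x_2 = 2.7500, f(x_2) = 1.049568, coefficient = 2
x_3 = 3.3750, f(x_3) = -0.780617, coefficient = 2
x_4 = 4.0000, f(x_4) = -3.027210, coefficient = 1

I ≈ (0.625000/2) × 2.620794 = 0.818998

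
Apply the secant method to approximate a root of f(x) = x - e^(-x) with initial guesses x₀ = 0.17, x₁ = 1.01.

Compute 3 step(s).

f(x) = x - e^(-x)
x₀ = 0.17, x₁ = 1.01

Secant formula: x_{n+1} = x_n - f(x_n)(x_n - x_{n-1})/(f(x_n) - f(x_{n-1}))

Iteration 1:
  f(0.170000) = -0.673665
  f(1.010000) = 0.645781
  x_2 = 1.010000 - 0.645781×(1.010000 - 0.170000)/(0.645781 - (-0.673665))
       = 0.598876
Iteration 2:
  f(1.010000) = 0.645781
  f(0.598876) = 0.049447
  x_3 = 0.598876 - 0.049447×(0.598876 - 1.010000)/(0.049447 - 0.645781)
       = 0.564786
Iteration 3:
  f(0.598876) = 0.049447
  f(0.564786) = -0.003695
  x_4 = 0.564786 - (-0.003695)×(0.564786 - 0.598876)/(-0.003695 - 0.049447)
       = 0.567157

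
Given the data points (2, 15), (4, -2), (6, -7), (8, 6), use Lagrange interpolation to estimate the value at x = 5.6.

Lagrange interpolation formula:
P(x) = Σ yᵢ × Lᵢ(x)
where Lᵢ(x) = Π_{j≠i} (x - xⱼ)/(xᵢ - xⱼ)

L_0(5.6) = (5.6 - 4)/(2 - 4) × (5.6 - 6)/(2 - 6) × (5.6 - 8)/(2 - 8) = -0.032000
L_1(5.6) = (5.6 - 2)/(4 - 2) × (5.6 - 6)/(4 - 6) × (5.6 - 8)/(4 - 8) = 0.216000
L_2(5.6) = (5.6 - 2)/(6 - 2) × (5.6 - 4)/(6 - 4) × (5.6 - 8)/(6 - 8) = 0.864000
L_3(5.6) = (5.6 - 2)/(8 - 2) × (5.6 - 4)/(8 - 4) × (5.6 - 6)/(8 - 6) = -0.048000

P(5.6) = 15×L_0(5.6) + (-2)×L_1(5.6) + (-7)×L_2(5.6) + 6×L_3(5.6)
P(5.6) = -7.248000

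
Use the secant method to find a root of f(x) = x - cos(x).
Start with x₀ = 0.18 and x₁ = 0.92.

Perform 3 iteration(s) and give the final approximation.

f(x) = x - cos(x)
x₀ = 0.18, x₁ = 0.92

Secant formula: x_{n+1} = x_n - f(x_n)(x_n - x_{n-1})/(f(x_n) - f(x_{n-1}))

Iteration 1:
  f(0.180000) = -0.803844
  f(0.920000) = 0.314180
  x_2 = 0.920000 - 0.314180×(0.920000 - 0.180000)/(0.314180 - (-0.803844))
       = 0.712050
Iteration 2:
  f(0.920000) = 0.314180
  f(0.712050) = -0.044974
  x_3 = 0.712050 - (-0.044974)×(0.712050 - 0.920000)/(-0.044974 - 0.314180)
       = 0.738090
Iteration 3:
  f(0.712050) = -0.044974
  f(0.738090) = -0.001665
  x_4 = 0.738090 - (-0.001665)×(0.738090 - 0.712050)/(-0.001665 - (-0.044974))
       = 0.739091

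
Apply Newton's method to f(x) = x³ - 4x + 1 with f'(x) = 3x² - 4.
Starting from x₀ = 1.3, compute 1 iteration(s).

f(x) = x³ - 4x + 1
f'(x) = 3x² - 4
x₀ = 1.3

Newton-Raphson formula: x_{n+1} = x_n - f(x_n)/f'(x_n)

Iteration 1:
  f(1.300000) = -2.003000
  f'(1.300000) = 1.070000
  x_1 = 1.300000 - (-2.003000)/1.070000 = 3.171963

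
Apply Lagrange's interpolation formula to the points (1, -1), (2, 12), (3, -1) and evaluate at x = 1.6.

Lagrange interpolation formula:
P(x) = Σ yᵢ × Lᵢ(x)
where Lᵢ(x) = Π_{j≠i} (x - xⱼ)/(xᵢ - xⱼ)

L_0(1.6) = (1.6 - 2)/(1 - 2) × (1.6 - 3)/(1 - 3) = 0.280000
L_1(1.6) = (1.6 - 1)/(2 - 1) × (1.6 - 3)/(2 - 3) = 0.840000
L_2(1.6) = (1.6 - 1)/(3 - 1) × (1.6 - 2)/(3 - 2) = -0.120000

P(1.6) = (-1)×L_0(1.6) + 12×L_1(1.6) + (-1)×L_2(1.6)
P(1.6) = 9.920000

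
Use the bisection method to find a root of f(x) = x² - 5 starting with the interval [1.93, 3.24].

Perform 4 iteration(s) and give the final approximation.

f(x) = x² - 5
Initial interval: [1.93, 3.24]

Iteration 1:
  c_1 = (1.930000 + 3.240000)/2 = 2.585000
  f(c_1) = f(2.585000) = 1.682225
  f(a) × f(c) < 0, new interval: [1.930000, 2.585000]
Iteration 2:
  c_2 = (1.930000 + 2.585000)/2 = 2.257500
  f(c_2) = f(2.257500) = 0.096306
  f(a) × f(c) < 0, new interval: [1.930000, 2.257500]
Iteration 3:
  c_3 = (1.930000 + 2.257500)/2 = 2.093750
  f(c_3) = f(2.093750) = -0.616211
  f(a) × f(c) ≥ 0, new interval: [2.093750, 2.257500]
Iteration 4:
  c_4 = (2.093750 + 2.257500)/2 = 2.175625
  f(c_4) = f(2.175625) = -0.266656
  f(a) × f(c) ≥ 0, new interval: [2.175625, 2.257500]

After 4 iteration(s), the approximation is c_4 = 2.175625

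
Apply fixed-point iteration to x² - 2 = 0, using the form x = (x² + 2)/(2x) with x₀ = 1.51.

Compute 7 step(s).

Equation: x² - 2 = 0
Fixed-point form: x = (x² + 2)/(2x)
x₀ = 1.51

x_1 = g(1.510000) = 1.417252
x_2 = g(1.417252) = 1.414217
x_3 = g(1.414217) = 1.414214
x_4 = g(1.414214) = 1.414214
x_5 = g(1.414214) = 1.414214
x_6 = g(1.414214) = 1.414214
x_7 = g(1.414214) = 1.414214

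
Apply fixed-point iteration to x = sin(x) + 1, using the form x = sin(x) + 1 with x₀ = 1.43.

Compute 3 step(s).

Equation: x = sin(x) + 1
Fixed-point form: x = sin(x) + 1
x₀ = 1.43

x_1 = g(1.430000) = 1.990105
x_2 = g(1.990105) = 1.913371
x_3 = g(1.913371) = 1.941893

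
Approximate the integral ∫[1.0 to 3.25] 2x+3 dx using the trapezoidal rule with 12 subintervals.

f(x) = 2x+3
a = 1.0, b = 3.25, n = 12
h = (b - a)/n = 0.187500

Trapezoidal rule: (h/2)[f(x₀) + 2f(x₁) + 2f(x₂) + ... + f(xₙ)]

x_0 = 1.0000, f(x_0) = 5.000000, coefficient = 1
x_1 = 1.1875, f(x_1) = 5.375000, coefficient = 2
x_2 = 1.3750, f(x_2) = 5.750000, coefficient = 2
x_3 = 1.5625, f(x_3) = 6.125000, coefficient = 2
x_4 = 1.7500, f(x_4) = 6.500000, coefficient = 2
x_5 = 1.9375, f(x_5) = 6.875000, coefficient = 2
x_6 = 2.1250, f(x_6) = 7.250000, coefficient = 2
x_7 = 2.3125, f(x_7) = 7.625000, coefficient = 2
x_8 = 2.5000, f(x_8) = 8.000000, coefficient = 2
x_9 = 2.6875, f(x_9) = 8.375000, coefficient = 2
x_10 = 2.8750, f(x_10) = 8.750000, coefficient = 2
x_11 = 3.0625, f(x_11) = 9.125000, coefficient = 2
x_12 = 3.2500, f(x_12) = 9.500000, coefficient = 1

I ≈ (0.187500/2) × 174.000000 = 16.312500
Exact value: 16.312500
Error: 0.000000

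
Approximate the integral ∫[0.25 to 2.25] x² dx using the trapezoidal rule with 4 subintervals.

f(x) = x²
a = 0.25, b = 2.25, n = 4
h = (b - a)/n = 0.500000

Trapezoidal rule: (h/2)[f(x₀) + 2f(x₁) + 2f(x₂) + ... + f(xₙ)]

x_0 = 0.2500, f(x_0) = 0.062500, coefficient = 1
x_1 = 0.7500, f(x_1) = 0.562500, coefficient = 2
x_2 = 1.2500, f(x_2) = 1.562500, coefficient = 2
x_3 = 1.7500, f(x_3) = 3.062500, coefficient = 2
x_4 = 2.2500, f(x_4) = 5.062500, coefficient = 1

I ≈ (0.500000/2) × 15.500000 = 3.875000
Exact value: 3.791667
Error: 0.083333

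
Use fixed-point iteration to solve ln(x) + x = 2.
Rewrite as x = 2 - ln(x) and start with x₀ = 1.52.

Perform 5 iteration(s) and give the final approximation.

Equation: ln(x) + x = 2
Fixed-point form: x = 2 - ln(x)
x₀ = 1.52

x_1 = g(1.520000) = 1.581290
x_2 = g(1.581290) = 1.541759
x_3 = g(1.541759) = 1.567076
x_4 = g(1.567076) = 1.550789
x_5 = g(1.550789) = 1.561236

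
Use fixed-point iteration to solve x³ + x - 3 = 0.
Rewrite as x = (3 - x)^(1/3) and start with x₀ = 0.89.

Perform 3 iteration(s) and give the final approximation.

Equation: x³ + x - 3 = 0
Fixed-point form: x = (3 - x)^(1/3)
x₀ = 0.89

x_1 = g(0.890000) = 1.282609
x_2 = g(1.282609) = 1.197539
x_3 = g(1.197539) = 1.216994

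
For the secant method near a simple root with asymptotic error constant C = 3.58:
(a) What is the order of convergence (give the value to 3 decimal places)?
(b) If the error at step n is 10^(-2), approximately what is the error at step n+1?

(a) Secant method has superlinear convergence with order φ = (1+√5)/2 ≈ 1.618.
    This means |e_{n+1}| ≈ C|e_n|^1.618.

(b) With |e_n| = 10^(-2) and C = 3.58:
    |e_{n+1}| ≈ 3.58 × (10^(-2))^1.618 = 3.58 × 10^(-3.24)

(a) ≈ 1.618 (golden ratio); (b) |e_{n+1}| ≈ 2.079e-03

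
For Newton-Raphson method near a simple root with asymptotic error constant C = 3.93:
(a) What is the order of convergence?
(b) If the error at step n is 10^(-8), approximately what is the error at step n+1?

(a) Newton-Raphson has quadratic (order 2) convergence near simple roots.
    This means |e_{n+1}| ≈ C|e_n|².

(b) With |e_n| = 10^(-8) and C = 3.93:
    |e_{n+1}| ≈ 3.93 × (10^(-8))² = 3.93 × 10^(-16)

(a) 2 (quadratic); (b) |e_{n+1}| ≈ 3.930e-16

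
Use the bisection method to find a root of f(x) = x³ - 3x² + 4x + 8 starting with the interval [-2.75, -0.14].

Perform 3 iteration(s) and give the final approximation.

f(x) = x³ - 3x² + 4x + 8
Initial interval: [-2.75, -0.14]

Iteration 1:
  c_1 = (-2.750000 + (-0.140000))/2 = -1.445000
  f(c_1) = f(-1.445000) = -7.061271
  f(a) × f(c) ≥ 0, new interval: [-1.445000, -0.140000]
Iteration 2:
  c_2 = (-1.445000 + (-0.140000))/2 = -0.792500
  f(c_2) = f(-0.792500) = 2.448097
  f(a) × f(c) < 0, new interval: [-1.445000, -0.792500]
Iteration 3:
  c_3 = (-1.445000 + (-0.792500))/2 = -1.118750
  f(c_3) = f(-1.118750) = -1.630034
  f(a) × f(c) ≥ 0, new interval: [-1.118750, -0.792500]

After 3 iteration(s), the approximation is c_3 = -1.118750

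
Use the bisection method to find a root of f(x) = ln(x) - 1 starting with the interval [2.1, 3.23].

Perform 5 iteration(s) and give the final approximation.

f(x) = ln(x) - 1
Initial interval: [2.1, 3.23]

Iteration 1:
  c_1 = (2.100000 + 3.230000)/2 = 2.665000
  f(c_1) = f(2.665000) = -0.019796
  f(a) × f(c) ≥ 0, new interval: [2.665000, 3.230000]
Iteration 2:
  c_2 = (2.665000 + 3.230000)/2 = 2.947500
  f(c_2) = f(2.947500) = 0.080957
  f(a) × f(c) < 0, new interval: [2.665000, 2.947500]
Iteration 3:
  c_3 = (2.665000 + 2.947500)/2 = 2.806250
  f(c_3) = f(2.806250) = 0.031849
  f(a) × f(c) < 0, new interval: [2.665000, 2.806250]
Iteration 4:
  c_4 = (2.665000 + 2.806250)/2 = 2.735625
  f(c_4) = f(2.735625) = 0.006360
  f(a) × f(c) < 0, new interval: [2.665000, 2.735625]
Iteration 5:
  c_5 = (2.665000 + 2.735625)/2 = 2.700312
  f(c_5) = f(2.700312) = -0.006632
  f(a) × f(c) ≥ 0, new interval: [2.700312, 2.735625]

After 5 iteration(s), the approximation is c_5 = 2.700312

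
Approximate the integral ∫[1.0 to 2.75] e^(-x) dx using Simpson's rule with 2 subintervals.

f(x) = e^(-x)
a = 1.0, b = 2.75, n = 2
h = (b - a)/n = 0.875000

Simpson's rule: (h/3)[f(x₀) + 4f(x₁) + 2f(x₂) + ... + f(xₙ)]

x_0 = 1.0000, f(x_0) = 0.367879, coefficient = 1
x_1 = 1.8750, f(x_1) = 0.153355, coefficient = 4
x_2 = 2.7500, f(x_2) = 0.063928, coefficient = 1

I ≈ (0.875000/3) × 1.045227 = 0.304858
Exact value: 0.303952
Error: 0.000906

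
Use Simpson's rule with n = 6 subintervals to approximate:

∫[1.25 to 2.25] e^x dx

f(x) = e^x
a = 1.25, b = 2.25, n = 6
h = (b - a)/n = 0.166667

Simpson's rule: (h/3)[f(x₀) + 4f(x₁) + 2f(x₂) + ... + f(xₙ)]

x_0 = 1.2500, f(x_0) = 3.490343, coefficient = 1
x_1 = 1.4167, f(x_1) = 4.123353, coefficient = 4
x_2 = 1.5833, f(x_2) = 4.871166, coefficient = 2
x_3 = 1.7500, f(x_3) = 5.754603, coefficient = 4
x_4 = 1.9167, f(x_4) = 6.798260, coefficient = 2
x_5 = 2.0833, f(x_5) = 8.031195, coefficient = 4
x_6 = 2.2500, f(x_6) = 9.487736, coefficient = 1

I ≈ (0.166667/3) × 107.953533 = 5.997419
Exact value: 5.997393
Error: 0.000026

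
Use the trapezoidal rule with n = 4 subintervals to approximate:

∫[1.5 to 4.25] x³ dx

f(x) = x³
a = 1.5, b = 4.25, n = 4
h = (b - a)/n = 0.687500

Trapezoidal rule: (h/2)[f(x₀) + 2f(x₁) + 2f(x₂) + ... + f(xₙ)]

x_0 = 1.5000, f(x_0) = 3.375000, coefficient = 1
x_1 = 2.1875, f(x_1) = 10.467529, coefficient = 2
x_2 = 2.8750, f(x_2) = 23.763672, coefficient = 2
x_3 = 3.5625, f(x_3) = 45.213135, coefficient = 2
x_4 = 4.2500, f(x_4) = 76.765625, coefficient = 1

I ≈ (0.687500/2) × 239.029297 = 82.166321
Exact value: 80.297852
Error: 1.868469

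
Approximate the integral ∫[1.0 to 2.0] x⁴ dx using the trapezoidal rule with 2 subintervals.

f(x) = x⁴
a = 1.0, b = 2.0, n = 2
h = (b - a)/n = 0.500000

Trapezoidal rule: (h/2)[f(x₀) + 2f(x₁) + 2f(x₂) + ... + f(xₙ)]

x_0 = 1.0000, f(x_0) = 1.000000, coefficient = 1
x_1 = 1.5000, f(x_1) = 5.062500, coefficient = 2
x_2 = 2.0000, f(x_2) = 16.000000, coefficient = 1

I ≈ (0.500000/2) × 27.125000 = 6.781250
Exact value: 6.200000
Error: 0.581250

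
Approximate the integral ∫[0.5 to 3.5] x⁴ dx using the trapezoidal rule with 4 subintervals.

f(x) = x⁴
a = 0.5, b = 3.5, n = 4
h = (b - a)/n = 0.750000

Trapezoidal rule: (h/2)[f(x₀) + 2f(x₁) + 2f(x₂) + ... + f(xₙ)]

x_0 = 0.5000, f(x_0) = 0.062500, coefficient = 1
x_1 = 1.2500, f(x_1) = 2.441406, coefficient = 2
x_2 = 2.0000, f(x_2) = 16.000000, coefficient = 2
x_3 = 2.7500, f(x_3) = 57.191406, coefficient = 2
x_4 = 3.5000, f(x_4) = 150.062500, coefficient = 1

I ≈ (0.750000/2) × 301.390625 = 113.021484
Exact value: 105.037500
Error: 7.983984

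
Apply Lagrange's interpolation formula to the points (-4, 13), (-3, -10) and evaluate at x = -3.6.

Lagrange interpolation formula:
P(x) = Σ yᵢ × Lᵢ(x)
where Lᵢ(x) = Π_{j≠i} (x - xⱼ)/(xᵢ - xⱼ)

L_0(-3.6) = (-3.6 - (-3))/(-4 - (-3)) = 0.600000
L_1(-3.6) = (-3.6 - (-4))/(-3 - (-4)) = 0.400000

P(-3.6) = 13×L_0(-3.6) + (-10)×L_1(-3.6)
P(-3.6) = 3.800000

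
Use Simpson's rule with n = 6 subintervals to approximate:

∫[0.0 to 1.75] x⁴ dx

f(x) = x⁴
a = 0.0, b = 1.75, n = 6
h = (b - a)/n = 0.291667

Simpson's rule: (h/3)[f(x₀) + 4f(x₁) + 2f(x₂) + ... + f(xₙ)]

x_0 = 0.0000, f(x_0) = 0.000000, coefficient = 1
x_1 = 0.2917, f(x_1) = 0.007237, coefficient = 4
x_2 = 0.5833, f(x_2) = 0.115789, coefficient = 2
x_3 = 0.8750, f(x_3) = 0.586182, coefficient = 4
x_4 = 1.1667, f(x_4) = 1.852623, coefficient = 2
x_5 = 1.4583, f(x_5) = 4.523006, coefficient = 4
x_6 = 1.7500, f(x_6) = 9.378906, coefficient = 1

I ≈ (0.291667/3) × 33.781431 = 3.284306
Exact value: 3.282617
Error: 0.001689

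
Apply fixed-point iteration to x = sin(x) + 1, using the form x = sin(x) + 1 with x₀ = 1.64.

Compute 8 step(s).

Equation: x = sin(x) + 1
Fixed-point form: x = sin(x) + 1
x₀ = 1.64

x_1 = g(1.640000) = 1.997606
x_2 = g(1.997606) = 1.910291
x_3 = g(1.910291) = 1.942923
x_4 = g(1.942923) = 1.931556
x_5 = g(1.931556) = 1.935629
x_6 = g(1.935629) = 1.934184
x_7 = g(1.934184) = 1.934698
x_8 = g(1.934698) = 1.934515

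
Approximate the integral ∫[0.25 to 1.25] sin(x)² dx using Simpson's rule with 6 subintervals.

f(x) = sin(x)²
a = 0.25, b = 1.25, n = 6
h = (b - a)/n = 0.166667

Simpson's rule: (h/3)[f(x₀) + 4f(x₁) + 2f(x₂) + ... + f(xₙ)]

x_0 = 0.2500, f(x_0) = 0.061209, coefficient = 1
x_1 = 0.4167, f(x_1) = 0.163794, coefficient = 4
x_2 = 0.5833, f(x_2) = 0.303391, coefficient = 2
x_3 = 0.7500, f(x_3) = 0.464631, coefficient = 4
x_4 = 0.9167, f(x_4) = 0.629766, coefficient = 2
x_5 = 1.0833, f(x_5) = 0.780615, coefficient = 4
x_6 = 1.2500, f(x_6) = 0.900572, coefficient = 1

I ≈ (0.166667/3) × 8.464253 = 0.470236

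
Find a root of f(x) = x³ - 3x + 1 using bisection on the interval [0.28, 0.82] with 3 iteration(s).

f(x) = x³ - 3x + 1
Initial interval: [0.28, 0.82]

Iteration 1:
  c_1 = (0.280000 + 0.820000)/2 = 0.550000
  f(c_1) = f(0.550000) = -0.483625
  f(a) × f(c) < 0, new interval: [0.280000, 0.550000]
Iteration 2:
  c_2 = (0.280000 + 0.550000)/2 = 0.415000
  f(c_2) = f(0.415000) = -0.173527
  f(a) × f(c) < 0, new interval: [0.280000, 0.415000]
Iteration 3:
  c_3 = (0.280000 + 0.415000)/2 = 0.347500
  f(c_3) = f(0.347500) = -0.000537
  f(a) × f(c) < 0, new interval: [0.280000, 0.347500]

After 3 iteration(s), the approximation is c_3 = 0.347500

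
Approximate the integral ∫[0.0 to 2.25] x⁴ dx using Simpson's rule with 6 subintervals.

f(x) = x⁴
a = 0.0, b = 2.25, n = 6
h = (b - a)/n = 0.375000

Simpson's rule: (h/3)[f(x₀) + 4f(x₁) + 2f(x₂) + ... + f(xₙ)]

x_0 = 0.0000, f(x_0) = 0.000000, coefficient = 1
x_1 = 0.3750, f(x_1) = 0.019775, coefficient = 4
x_2 = 0.7500, f(x_2) = 0.316406, coefficient = 2
x_3 = 1.1250, f(x_3) = 1.601807, coefficient = 4
x_4 = 1.5000, f(x_4) = 5.062500, coefficient = 2
x_5 = 1.8750, f(x_5) = 12.359619, coefficient = 4
x_6 = 2.2500, f(x_6) = 25.628906, coefficient = 1

I ≈ (0.375000/3) × 92.311523 = 11.538940
Exact value: 11.533008
Error: 0.005933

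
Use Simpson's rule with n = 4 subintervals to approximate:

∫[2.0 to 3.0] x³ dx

f(x) = x³
a = 2.0, b = 3.0, n = 4
h = (b - a)/n = 0.250000

Simpson's rule: (h/3)[f(x₀) + 4f(x₁) + 2f(x₂) + ... + f(xₙ)]

x_0 = 2.0000, f(x_0) = 8.000000, coefficient = 1
x_1 = 2.2500, f(x_1) = 11.390625, coefficient = 4
x_2 = 2.5000, f(x_2) = 15.625000, coefficient = 2
x_3 = 2.7500, f(x_3) = 20.796875, coefficient = 4
x_4 = 3.0000, f(x_4) = 27.000000, coefficient = 1

I ≈ (0.250000/3) × 195.000000 = 16.250000
Exact value: 16.250000
Error: 0.000000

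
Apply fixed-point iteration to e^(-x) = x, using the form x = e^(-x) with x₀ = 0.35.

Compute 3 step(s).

Equation: e^(-x) = x
Fixed-point form: x = e^(-x)
x₀ = 0.35

x_1 = g(0.350000) = 0.704688
x_2 = g(0.704688) = 0.494263
x_3 = g(0.494263) = 0.610020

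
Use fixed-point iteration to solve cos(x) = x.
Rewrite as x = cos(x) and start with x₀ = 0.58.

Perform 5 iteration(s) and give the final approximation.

Equation: cos(x) = x
Fixed-point form: x = cos(x)
x₀ = 0.58

x_1 = g(0.580000) = 0.836463
x_2 = g(0.836463) = 0.670093
x_3 = g(0.670093) = 0.783764
x_4 = g(0.783764) = 0.708261
x_5 = g(0.708261) = 0.759494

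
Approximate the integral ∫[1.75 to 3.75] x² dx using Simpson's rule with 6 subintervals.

f(x) = x²
a = 1.75, b = 3.75, n = 6
h = (b - a)/n = 0.333333

Simpson's rule: (h/3)[f(x₀) + 4f(x₁) + 2f(x₂) + ... + f(xₙ)]

x_0 = 1.7500, f(x_0) = 3.062500, coefficient = 1
x_1 = 2.0833, f(x_1) = 4.340278, coefficient = 4
x_2 = 2.4167, f(x_2) = 5.840278, coefficient = 2
x_3 = 2.7500, f(x_3) = 7.562500, coefficient = 4
x_4 = 3.0833, f(x_4) = 9.506944, coefficient = 2
x_5 = 3.4167, f(x_5) = 11.673611, coefficient = 4
x_6 = 3.7500, f(x_6) = 14.062500, coefficient = 1

I ≈ (0.333333/3) × 142.125000 = 15.791667
Exact value: 15.791667
Error: 0.000000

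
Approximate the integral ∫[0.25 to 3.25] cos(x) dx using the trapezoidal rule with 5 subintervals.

f(x) = cos(x)
a = 0.25, b = 3.25, n = 5
h = (b - a)/n = 0.600000

Trapezoidal rule: (h/2)[f(x₀) + 2f(x₁) + 2f(x₂) + ... + f(xₙ)]

x_0 = 0.2500, f(x_0) = 0.968912, coefficient = 1
x_1 = 0.8500, f(x_1) = 0.659983, coefficient = 2
x_2 = 1.4500, f(x_2) = 0.120503, coefficient = 2
x_3 = 2.0500, f(x_3) = -0.461073, coefficient = 2
x_4 = 2.6500, f(x_4) = -0.881582, coefficient = 2
x_5 = 3.2500, f(x_5) = -0.994130, coefficient = 1

I ≈ (0.600000/2) × -1.149555 = -0.344867
Exact value: -0.355599
Error: 0.010733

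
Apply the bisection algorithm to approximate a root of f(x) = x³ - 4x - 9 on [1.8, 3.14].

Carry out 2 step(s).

f(x) = x³ - 4x - 9
Initial interval: [1.8, 3.14]

Iteration 1:
  c_1 = (1.800000 + 3.140000)/2 = 2.470000
  f(c_1) = f(2.470000) = -3.810777
  f(a) × f(c) ≥ 0, new interval: [2.470000, 3.140000]
Iteration 2:
  c_2 = (2.470000 + 3.140000)/2 = 2.805000
  f(c_2) = f(2.805000) = 1.849810
  f(a) × f(c) < 0, new interval: [2.470000, 2.805000]

After 2 iteration(s), the approximation is c_2 = 2.805000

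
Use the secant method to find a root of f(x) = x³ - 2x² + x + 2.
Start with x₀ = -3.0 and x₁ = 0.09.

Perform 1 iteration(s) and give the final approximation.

f(x) = x³ - 2x² + x + 2
x₀ = -3.0, x₁ = 0.09

Secant formula: x_{n+1} = x_n - f(x_n)(x_n - x_{n-1})/(f(x_n) - f(x_{n-1}))

Iteration 1:
  f(-3.000000) = -46.000000
  f(0.090000) = 2.074529
  x_2 = 0.090000 - 2.074529×(0.090000 - (-3.000000))/(2.074529 - (-46.000000))
       = -0.043341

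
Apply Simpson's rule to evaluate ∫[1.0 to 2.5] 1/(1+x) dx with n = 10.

f(x) = 1/(1+x)
a = 1.0, b = 2.5, n = 10
h = (b - a)/n = 0.150000

Simpson's rule: (h/3)[f(x₀) + 4f(x₁) + 2f(x₂) + ... + f(xₙ)]

x_0 = 1.0000, f(x_0) = 0.500000, coefficient = 1
x_1 = 1.1500, f(x_1) = 0.465116, coefficient = 4
x_2 = 1.3000, f(x_2) = 0.434783, coefficient = 2
x_3 = 1.4500, f(x_3) = 0.408163, coefficient = 4
x_4 = 1.6000, f(x_4) = 0.384615, coefficient = 2
x_5 = 1.7500, f(x_5) = 0.363636, coefficient = 4
x_6 = 1.9000, f(x_6) = 0.344828, coefficient = 2
x_7 = 2.0500, f(x_7) = 0.327869, coefficient = 4
x_8 = 2.2000, f(x_8) = 0.312500, coefficient = 2
x_9 = 2.3500, f(x_9) = 0.298507, coefficient = 4
x_10 = 2.5000, f(x_10) = 0.285714, coefficient = 1

I ≈ (0.150000/3) × 11.192334 = 0.559617
Exact value: 0.559616
Error: 0.000001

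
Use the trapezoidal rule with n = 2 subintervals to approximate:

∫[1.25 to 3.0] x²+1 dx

f(x) = x²+1
a = 1.25, b = 3.0, n = 2
h = (b - a)/n = 0.875000

Trapezoidal rule: (h/2)[f(x₀) + 2f(x₁) + 2f(x₂) + ... + f(xₙ)]

x_0 = 1.2500, f(x_0) = 2.562500, coefficient = 1
x_1 = 2.1250, f(x_1) = 5.515625, coefficient = 2
x_2 = 3.0000, f(x_2) = 10.000000, coefficient = 1

I ≈ (0.875000/2) × 23.593750 = 10.322266
Exact value: 10.098958
Error: 0.223307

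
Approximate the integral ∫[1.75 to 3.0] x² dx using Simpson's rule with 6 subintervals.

f(x) = x²
a = 1.75, b = 3.0, n = 6
h = (b - a)/n = 0.208333

Simpson's rule: (h/3)[f(x₀) + 4f(x₁) + 2f(x₂) + ... + f(xₙ)]

x_0 = 1.7500, f(x_0) = 3.062500, coefficient = 1
x_1 = 1.9583, f(x_1) = 3.835069, coefficient = 4
x_2 = 2.1667, f(x_2) = 4.694444, coefficient = 2
x_3 = 2.3750, f(x_3) = 5.640625, coefficient = 4
x_4 = 2.5833, f(x_4) = 6.673611, coefficient = 2
x_5 = 2.7917, f(x_5) = 7.793403, coefficient = 4
x_6 = 3.0000, f(x_6) = 9.000000, coefficient = 1

I ≈ (0.208333/3) × 103.875000 = 7.213542
Exact value: 7.213542
Error: 0.000000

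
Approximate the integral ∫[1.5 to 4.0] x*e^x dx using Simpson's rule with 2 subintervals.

f(x) = x*e^x
a = 1.5, b = 4.0, n = 2
h = (b - a)/n = 1.250000

Simpson's rule: (h/3)[f(x₀) + 4f(x₁) + 2f(x₂) + ... + f(xₙ)]

x_0 = 1.5000, f(x_0) = 6.722534, coefficient = 1
x_1 = 2.7500, f(x_1) = 43.017238, coefficient = 4
x_2 = 4.0000, f(x_2) = 218.392600, coefficient = 1

I ≈ (1.250000/3) × 397.184084 = 165.493369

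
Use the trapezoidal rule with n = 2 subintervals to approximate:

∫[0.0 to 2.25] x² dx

f(x) = x²
a = 0.0, b = 2.25, n = 2
h = (b - a)/n = 1.125000

Trapezoidal rule: (h/2)[f(x₀) + 2f(x₁) + 2f(x₂) + ... + f(xₙ)]

x_0 = 0.0000, f(x_0) = 0.000000, coefficient = 1
x_1 = 1.1250, f(x_1) = 1.265625, coefficient = 2
x_2 = 2.2500, f(x_2) = 5.062500, coefficient = 1

I ≈ (1.125000/2) × 7.593750 = 4.271484
Exact value: 3.796875
Error: 0.474609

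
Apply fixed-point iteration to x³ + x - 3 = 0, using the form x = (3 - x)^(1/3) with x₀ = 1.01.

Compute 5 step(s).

Equation: x³ + x - 3 = 0
Fixed-point form: x = (3 - x)^(1/3)
x₀ = 1.01

x_1 = g(1.010000) = 1.257818
x_2 = g(1.257818) = 1.203274
x_3 = g(1.203274) = 1.215702
x_4 = g(1.215702) = 1.212893
x_5 = g(1.212893) = 1.213529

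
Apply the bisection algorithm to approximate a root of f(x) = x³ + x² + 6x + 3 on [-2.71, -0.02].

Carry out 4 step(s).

f(x) = x³ + x² + 6x + 3
Initial interval: [-2.71, -0.02]

Iteration 1:
  c_1 = (-2.710000 + (-0.020000))/2 = -1.365000
  f(c_1) = f(-1.365000) = -5.870077
  f(a) × f(c) ≥ 0, new interval: [-1.365000, -0.020000]
Iteration 2:
  c_2 = (-1.365000 + (-0.020000))/2 = -0.692500
  f(c_2) = f(-0.692500) = -1.007536
  f(a) × f(c) ≥ 0, new interval: [-0.692500, -0.020000]
Iteration 3:
  c_3 = (-0.692500 + (-0.020000))/2 = -0.356250
  f(c_3) = f(-0.356250) = 0.944201
  f(a) × f(c) < 0, new interval: [-0.692500, -0.356250]
Iteration 4:
  c_4 = (-0.692500 + (-0.356250))/2 = -0.524375
  f(c_4) = f(-0.524375) = -0.015468
  f(a) × f(c) ≥ 0, new interval: [-0.524375, -0.356250]

After 4 iteration(s), the approximation is c_4 = -0.524375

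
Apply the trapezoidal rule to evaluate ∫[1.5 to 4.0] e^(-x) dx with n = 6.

f(x) = e^(-x)
a = 1.5, b = 4.0, n = 6
h = (b - a)/n = 0.416667

Trapezoidal rule: (h/2)[f(x₀) + 2f(x₁) + 2f(x₂) + ... + f(xₙ)]

x_0 = 1.5000, f(x_0) = 0.223130, coefficient = 1
x_1 = 1.9167, f(x_1) = 0.147096, coefficient = 2
x_2 = 2.3333, f(x_2) = 0.096972, coefficient = 2
x_3 = 2.7500, f(x_3) = 0.063928, coefficient = 2
x_4 = 3.1667, f(x_4) = 0.042144, coefficient = 2
x_5 = 3.5833, f(x_5) = 0.027783, coefficient = 2
x_6 = 4.0000, f(x_6) = 0.018316, coefficient = 1

I ≈ (0.416667/2) × 0.997292 = 0.207769
Exact value: 0.204815
Error: 0.002955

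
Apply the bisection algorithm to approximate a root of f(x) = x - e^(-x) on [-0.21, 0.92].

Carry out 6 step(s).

f(x) = x - e^(-x)
Initial interval: [-0.21, 0.92]

Iteration 1:
  c_1 = (-0.210000 + 0.920000)/2 = 0.355000
  f(c_1) = f(0.355000) = -0.346173
  f(a) × f(c) ≥ 0, new interval: [0.355000, 0.920000]
Iteration 2:
  c_2 = (0.355000 + 0.920000)/2 = 0.637500
  f(c_2) = f(0.637500) = 0.108888
  f(a) × f(c) < 0, new interval: [0.355000, 0.637500]
Iteration 3:
  c_3 = (0.355000 + 0.637500)/2 = 0.496250
  f(c_3) = f(0.496250) = -0.112559
  f(a) × f(c) ≥ 0, new interval: [0.496250, 0.637500]
Iteration 4:
  c_4 = (0.496250 + 0.637500)/2 = 0.566875
  f(c_4) = f(0.566875) = -0.000420
  f(a) × f(c) ≥ 0, new interval: [0.566875, 0.637500]
Iteration 5:
  c_5 = (0.566875 + 0.637500)/2 = 0.602188
  f(c_5) = f(0.602188) = 0.054575
  f(a) × f(c) < 0, new interval: [0.566875, 0.602188]
Iteration 6:
  c_6 = (0.566875 + 0.602188)/2 = 0.584531
  f(c_6) = f(0.584531) = 0.027164
  f(a) × f(c) < 0, new interval: [0.566875, 0.584531]

After 6 iteration(s), the approximation is c_6 = 0.584531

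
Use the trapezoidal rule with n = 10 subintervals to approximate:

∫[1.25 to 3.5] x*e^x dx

f(x) = x*e^x
a = 1.25, b = 3.5, n = 10
h = (b - a)/n = 0.225000

Trapezoidal rule: (h/2)[f(x₀) + 2f(x₁) + 2f(x₂) + ... + f(xₙ)]

x_0 = 1.2500, f(x_0) = 4.362929, coefficient = 1
x_1 = 1.4750, f(x_1) = 6.447278, coefficient = 2
x_2 = 1.7000, f(x_2) = 9.305711, coefficient = 2
x_3 = 1.9250, f(x_3) = 13.196161, coefficient = 2
x_4 = 2.1500, f(x_4) = 18.457446, coefficient = 2
x_5 = 2.3750, f(x_5) = 25.533656, coefficient = 2
x_6 = 2.6000, f(x_6) = 35.005719, coefficient = 2
x_7 = 2.8250, f(x_7) = 47.632170, coefficient = 2
x_8 = 3.0500, f(x_8) = 64.401800, coefficient = 2
x_9 = 3.2750, f(x_9) = 86.601563, coefficient = 2
x_10 = 3.5000, f(x_10) = 115.904082, coefficient = 1

I ≈ (0.225000/2) × 733.430018 = 82.510877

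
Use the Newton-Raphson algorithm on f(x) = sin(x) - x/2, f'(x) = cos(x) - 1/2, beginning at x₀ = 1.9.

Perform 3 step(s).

f(x) = sin(x) - x/2
f'(x) = cos(x) - 1/2
x₀ = 1.9

Newton-Raphson formula: x_{n+1} = x_n - f(x_n)/f'(x_n)

Iteration 1:
  f(1.900000) = -0.003700
  f'(1.900000) = -0.823290
  x_1 = 1.900000 - (-0.003700)/(-0.823290) = 1.895506
Iteration 2:
  f(1.895506) = -0.000010
  f'(1.895506) = -0.819034
  x_2 = 1.895506 - (-0.000010)/(-0.819034) = 1.895494
Iteration 3:
  f(1.895494) = 0.000000
  f'(1.895494) = -0.819023
  x_3 = 1.895494 - 0.000000/(-0.819023) = 1.895494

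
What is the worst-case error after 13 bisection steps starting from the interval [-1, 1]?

Bisection error bound: |error| ≤ (b-a)/2^n
|error| ≤ (1 - (-1))/2^13 = 2/2^13
|error| ≤ 0.0002441406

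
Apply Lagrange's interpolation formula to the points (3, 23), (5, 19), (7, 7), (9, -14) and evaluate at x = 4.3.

Lagrange interpolation formula:
P(x) = Σ yᵢ × Lᵢ(x)
where Lᵢ(x) = Π_{j≠i} (x - xⱼ)/(xᵢ - xⱼ)

L_0(4.3) = (4.3 - 5)/(3 - 5) × (4.3 - 7)/(3 - 7) × (4.3 - 9)/(3 - 9) = 0.185063
L_1(4.3) = (4.3 - 3)/(5 - 3) × (4.3 - 7)/(5 - 7) × (4.3 - 9)/(5 - 9) = 1.031062
L_2(4.3) = (4.3 - 3)/(7 - 3) × (4.3 - 5)/(7 - 5) × (4.3 - 9)/(7 - 9) = -0.267313
L_3(4.3) = (4.3 - 3)/(9 - 3) × (4.3 - 5)/(9 - 5) × (4.3 - 7)/(9 - 7) = 0.051188

P(4.3) = 23×L_0(4.3) + 19×L_1(4.3) + 7×L_2(4.3) + (-14)×L_3(4.3)
P(4.3) = 21.258812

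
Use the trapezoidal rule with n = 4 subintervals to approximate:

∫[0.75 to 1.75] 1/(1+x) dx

f(x) = 1/(1+x)
a = 0.75, b = 1.75, n = 4
h = (b - a)/n = 0.250000

Trapezoidal rule: (h/2)[f(x₀) + 2f(x₁) + 2f(x₂) + ... + f(xₙ)]

x_0 = 0.7500, f(x_0) = 0.571429, coefficient = 1
x_1 = 1.0000, f(x_1) = 0.500000, coefficient = 2
x_2 = 1.2500, f(x_2) = 0.444444, coefficient = 2
x_3 = 1.5000, f(x_3) = 0.400000, coefficient = 2
x_4 = 1.7500, f(x_4) = 0.363636, coefficient = 1

I ≈ (0.250000/2) × 3.623954 = 0.452994
Exact value: 0.451985
Error: 0.001009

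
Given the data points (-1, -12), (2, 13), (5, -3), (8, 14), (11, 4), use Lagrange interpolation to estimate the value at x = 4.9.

Lagrange interpolation formula:
P(x) = Σ yᵢ × Lᵢ(x)
where Lᵢ(x) = Π_{j≠i} (x - xⱼ)/(xᵢ - xⱼ)

L_0(4.9) = (4.9 - 2)/(-1 - 2) × (4.9 - 5)/(-1 - 5) × (4.9 - 8)/(-1 - 8) × (4.9 - 11)/(-1 - 11) = -0.002821
L_1(4.9) = (4.9 - (-1))/(2 - (-1)) × (4.9 - 5)/(2 - 5) × (4.9 - 8)/(2 - 8) × (4.9 - 11)/(2 - 11) = 0.022957
L_2(4.9) = (4.9 - (-1))/(5 - (-1)) × (4.9 - 2)/(5 - 2) × (4.9 - 8)/(5 - 8) × (4.9 - 11)/(5 - 11) = 0.998611
L_3(4.9) = (4.9 - (-1))/(8 - (-1)) × (4.9 - 2)/(8 - 2) × (4.9 - 5)/(8 - 5) × (4.9 - 11)/(8 - 11) = -0.021476
L_4(4.9) = (4.9 - (-1))/(11 - (-1)) × (4.9 - 2)/(11 - 2) × (4.9 - 5)/(11 - 5) × (4.9 - 8)/(11 - 8) = 0.002728

P(4.9) = (-12)×L_0(4.9) + 13×L_1(4.9) + (-3)×L_2(4.9) + 14×L_3(4.9) + 4×L_4(4.9)
P(4.9) = -2.953291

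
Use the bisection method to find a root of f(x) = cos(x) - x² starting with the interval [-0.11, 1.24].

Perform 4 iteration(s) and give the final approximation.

f(x) = cos(x) - x²
Initial interval: [-0.11, 1.24]

Iteration 1:
  c_1 = (-0.110000 + 1.240000)/2 = 0.565000
  f(c_1) = f(0.565000) = 0.525364
  f(a) × f(c) ≥ 0, new interval: [0.565000, 1.240000]
Iteration 2:
  c_2 = (0.565000 + 1.240000)/2 = 0.902500
  f(c_2) = f(0.902500) = -0.194857
  f(a) × f(c) < 0, new interval: [0.565000, 0.902500]
Iteration 3:
  c_3 = (0.565000 + 0.902500)/2 = 0.733750
  f(c_3) = f(0.733750) = 0.204279
  f(a) × f(c) ≥ 0, new interval: [0.733750, 0.902500]
Iteration 4:
  c_4 = (0.733750 + 0.902500)/2 = 0.818125
  f(c_4) = f(0.818125) = 0.014262
  f(a) × f(c) ≥ 0, new interval: [0.818125, 0.902500]

After 4 iteration(s), the approximation is c_4 = 0.818125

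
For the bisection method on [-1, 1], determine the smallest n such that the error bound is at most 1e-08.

We need (b-a)/2^n ≤ 1e-08
(1 - (-1))/2^n ≤ 1e-08
2/2^n ≤ 1e-08
2^n ≥ 200000000
n ≥ log₂(200000000) = 27.58
n ≥ 28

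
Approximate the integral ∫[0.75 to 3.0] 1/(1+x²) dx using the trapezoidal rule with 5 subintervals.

f(x) = 1/(1+x²)
a = 0.75, b = 3.0, n = 5
h = (b - a)/n = 0.450000

Trapezoidal rule: (h/2)[f(x₀) + 2f(x₁) + 2f(x₂) + ... + f(xₙ)]

x_0 = 0.7500, f(x_0) = 0.640000, coefficient = 1
x_1 = 1.2000, f(x_1) = 0.409836, coefficient = 2
x_2 = 1.6500, f(x_2) = 0.268637, coefficient = 2
x_3 = 2.1000, f(x_3) = 0.184843, coefficient = 2
x_4 = 2.5500, f(x_4) = 0.133289, coefficient = 2
x_5 = 3.0000, f(x_5) = 0.100000, coefficient = 1

I ≈ (0.450000/2) × 2.733209 = 0.614972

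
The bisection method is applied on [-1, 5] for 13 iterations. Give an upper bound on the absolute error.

Bisection error bound: |error| ≤ (b-a)/2^n
|error| ≤ (5 - (-1))/2^13 = 6/2^13
|error| ≤ 0.0007324219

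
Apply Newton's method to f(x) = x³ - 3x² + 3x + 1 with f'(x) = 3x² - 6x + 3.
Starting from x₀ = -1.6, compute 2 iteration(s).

f(x) = x³ - 3x² + 3x + 1
f'(x) = 3x² - 6x + 3
x₀ = -1.6

Newton-Raphson formula: x_{n+1} = x_n - f(x_n)/f'(x_n)

Iteration 1:
  f(-1.600000) = -15.576000
  f'(-1.600000) = 20.280000
  x_1 = -1.600000 - (-15.576000)/20.280000 = -0.831953
Iteration 2:
  f(-0.831953) = -4.148126
  f'(-0.831953) = 10.068152
  x_2 = -0.831953 - (-4.148126)/10.068152 = -0.419948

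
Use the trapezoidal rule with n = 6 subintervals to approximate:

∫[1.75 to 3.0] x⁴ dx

f(x) = x⁴
a = 1.75, b = 3.0, n = 6
h = (b - a)/n = 0.208333

Trapezoidal rule: (h/2)[f(x₀) + 2f(x₁) + 2f(x₂) + ... + f(xₙ)]

x_0 = 1.7500, f(x_0) = 9.378906, coefficient = 1
x_1 = 1.9583, f(x_1) = 14.707758, coefficient = 2
x_2 = 2.1667, f(x_2) = 22.037809, coefficient = 2
x_3 = 2.3750, f(x_3) = 31.816650, coefficient = 2
x_4 = 2.5833, f(x_4) = 44.537085, coefficient = 2
x_5 = 2.7917, f(x_5) = 60.737127, coefficient = 2
x_6 = 3.0000, f(x_6) = 81.000000, coefficient = 1

I ≈ (0.208333/2) × 438.051764 = 45.630392
Exact value: 45.317383
Error: 0.313009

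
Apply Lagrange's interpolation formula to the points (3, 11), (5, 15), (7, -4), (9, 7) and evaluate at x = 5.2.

Lagrange interpolation formula:
P(x) = Σ yᵢ × Lᵢ(x)
where Lᵢ(x) = Π_{j≠i} (x - xⱼ)/(xᵢ - xⱼ)

L_0(5.2) = (5.2 - 5)/(3 - 5) × (5.2 - 7)/(3 - 7) × (5.2 - 9)/(3 - 9) = -0.028500
L_1(5.2) = (5.2 - 3)/(5 - 3) × (5.2 - 7)/(5 - 7) × (5.2 - 9)/(5 - 9) = 0.940500
L_2(5.2) = (5.2 - 3)/(7 - 3) × (5.2 - 5)/(7 - 5) × (5.2 - 9)/(7 - 9) = 0.104500
L_3(5.2) = (5.2 - 3)/(9 - 3) × (5.2 - 5)/(9 - 5) × (5.2 - 7)/(9 - 7) = -0.016500

P(5.2) = 11×L_0(5.2) + 15×L_1(5.2) + (-4)×L_2(5.2) + 7×L_3(5.2)
P(5.2) = 13.260500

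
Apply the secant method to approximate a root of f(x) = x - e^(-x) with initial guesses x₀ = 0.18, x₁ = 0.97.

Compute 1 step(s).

f(x) = x - e^(-x)
x₀ = 0.18, x₁ = 0.97

Secant formula: x_{n+1} = x_n - f(x_n)(x_n - x_{n-1})/(f(x_n) - f(x_{n-1}))

Iteration 1:
  f(0.180000) = -0.655270
  f(0.970000) = 0.590917
  x_2 = 0.970000 - 0.590917×(0.970000 - 0.180000)/(0.590917 - (-0.655270))
       = 0.595398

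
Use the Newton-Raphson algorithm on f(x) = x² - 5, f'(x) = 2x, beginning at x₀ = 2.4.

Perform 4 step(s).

f(x) = x² - 5
f'(x) = 2x
x₀ = 2.4

Newton-Raphson formula: x_{n+1} = x_n - f(x_n)/f'(x_n)

Iteration 1:
  f(2.400000) = 0.760000
  f'(2.400000) = 4.800000
  x_1 = 2.400000 - 0.760000/4.800000 = 2.241667
Iteration 2:
  f(2.241667) = 0.025069
  f'(2.241667) = 4.483333
  x_2 = 2.241667 - 0.025069/4.483333 = 2.236075
Iteration 3:
  f(2.236075) = 0.000031
  f'(2.236075) = 4.472150
  x_3 = 2.236075 - 0.000031/4.472150 = 2.236068
Iteration 4:
  f(2.236068) = 0.000000
  f'(2.236068) = 4.472136
  x_4 = 2.236068 - 0.000000/4.472136 = 2.236068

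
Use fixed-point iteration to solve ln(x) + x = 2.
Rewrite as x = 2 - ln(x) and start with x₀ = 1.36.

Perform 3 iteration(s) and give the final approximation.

Equation: ln(x) + x = 2
Fixed-point form: x = 2 - ln(x)
x₀ = 1.36

x_1 = g(1.360000) = 1.692515
x_2 = g(1.692515) = 1.473784
x_3 = g(1.473784) = 1.612167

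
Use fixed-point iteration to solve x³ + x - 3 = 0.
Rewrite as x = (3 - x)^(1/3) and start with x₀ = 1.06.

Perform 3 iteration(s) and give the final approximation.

Equation: x³ + x - 3 = 0
Fixed-point form: x = (3 - x)^(1/3)
x₀ = 1.06

x_1 = g(1.060000) = 1.247194
x_2 = g(1.247194) = 1.205715
x_3 = g(1.205715) = 1.215152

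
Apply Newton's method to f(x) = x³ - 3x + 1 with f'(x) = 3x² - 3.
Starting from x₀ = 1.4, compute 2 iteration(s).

f(x) = x³ - 3x + 1
f'(x) = 3x² - 3
x₀ = 1.4

Newton-Raphson formula: x_{n+1} = x_n - f(x_n)/f'(x_n)

Iteration 1:
  f(1.400000) = -0.456000
  f'(1.400000) = 2.880000
  x_1 = 1.400000 - (-0.456000)/2.880000 = 1.558333
Iteration 2:
  f(1.558333) = 0.109261
  f'(1.558333) = 4.285208
  x_2 = 1.558333 - 0.109261/4.285208 = 1.532836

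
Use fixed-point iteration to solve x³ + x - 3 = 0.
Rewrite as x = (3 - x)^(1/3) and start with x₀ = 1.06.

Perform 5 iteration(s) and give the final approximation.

Equation: x³ + x - 3 = 0
Fixed-point form: x = (3 - x)^(1/3)
x₀ = 1.06

x_1 = g(1.060000) = 1.247194
x_2 = g(1.247194) = 1.205715
x_3 = g(1.205715) = 1.215152
x_4 = g(1.215152) = 1.213018
x_5 = g(1.213018) = 1.213501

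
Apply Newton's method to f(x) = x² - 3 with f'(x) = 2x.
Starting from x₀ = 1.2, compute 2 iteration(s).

f(x) = x² - 3
f'(x) = 2x
x₀ = 1.2

Newton-Raphson formula: x_{n+1} = x_n - f(x_n)/f'(x_n)

Iteration 1:
  f(1.200000) = -1.560000
  f'(1.200000) = 2.400000
  x_1 = 1.200000 - (-1.560000)/2.400000 = 1.850000
Iteration 2:
  f(1.850000) = 0.422500
  f'(1.850000) = 3.700000
  x_2 = 1.850000 - 0.422500/3.700000 = 1.735811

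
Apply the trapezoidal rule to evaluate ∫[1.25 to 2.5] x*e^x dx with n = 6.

f(x) = x*e^x
a = 1.25, b = 2.5, n = 6
h = (b - a)/n = 0.208333

Trapezoidal rule: (h/2)[f(x₀) + 2f(x₁) + 2f(x₂) + ... + f(xₙ)]

x_0 = 1.2500, f(x_0) = 4.362929, coefficient = 1
x_1 = 1.4583, f(x_1) = 6.269067, coefficient = 2
x_2 = 1.6667, f(x_2) = 8.824150, coefficient = 2
x_3 = 1.8750, f(x_3) = 12.226536, coefficient = 2
x_4 = 2.0833, f(x_4) = 16.731656, coefficient = 2
x_5 = 2.2917, f(x_5) = 22.667814, coefficient = 2
x_6 = 2.5000, f(x_6) = 30.456235, coefficient = 1

I ≈ (0.208333/2) × 168.257610 = 17.526834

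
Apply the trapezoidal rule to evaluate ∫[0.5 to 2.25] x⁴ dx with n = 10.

f(x) = x⁴
a = 0.5, b = 2.25, n = 10
h = (b - a)/n = 0.175000

Trapezoidal rule: (h/2)[f(x₀) + 2f(x₁) + 2f(x₂) + ... + f(xₙ)]

x_0 = 0.5000, f(x_0) = 0.062500, coefficient = 1
x_1 = 0.6750, f(x_1) = 0.207594, coefficient = 2
x_2 = 0.8500, f(x_2) = 0.522006, coefficient = 2
x_3 = 1.0250, f(x_3) = 1.103813, coefficient = 2
x_4 = 1.2000, f(x_4) = 2.073600, coefficient = 2
x_5 = 1.3750, f(x_5) = 3.574463, coefficient = 2
x_6 = 1.5500, f(x_6) = 5.772006, coefficient = 2
x_7 = 1.7250, f(x_7) = 8.854344, coefficient = 2
x_8 = 1.9000, f(x_8) = 13.032100, coefficient = 2
x_9 = 2.0750, f(x_9) = 18.538407, coefficient = 2
x_10 = 2.2500, f(x_10) = 25.628906, coefficient = 1

I ≈ (0.175000/2) × 133.048073 = 11.641706
Exact value: 11.526758
Error: 0.114949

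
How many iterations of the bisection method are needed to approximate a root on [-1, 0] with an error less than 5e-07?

We need (b-a)/2^n ≤ 5e-07
(0 - (-1))/2^n ≤ 5e-07
1/2^n ≤ 5e-07
2^n ≥ 2000000
n ≥ log₂(2000000) = 20.93
n ≥ 21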